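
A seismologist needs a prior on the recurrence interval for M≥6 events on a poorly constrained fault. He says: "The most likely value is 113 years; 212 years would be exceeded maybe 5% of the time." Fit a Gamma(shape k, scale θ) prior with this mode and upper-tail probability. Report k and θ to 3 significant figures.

k ≈ 8.03, θ ≈ 16.1

Gamma(k,θ) with k>1 has mode (k−1)θ, so θ = 113/(k−1).
Need P(X < 212) = 0.95 with θ tied to k this way. Start at k = 2, θ = 113: P(X<212) ≈ 0.559.
Too low — raise k to concentrate. Iterating converges to k ≈ 8.03.
Then θ = 113/(8.03−1) ≈ 16.1.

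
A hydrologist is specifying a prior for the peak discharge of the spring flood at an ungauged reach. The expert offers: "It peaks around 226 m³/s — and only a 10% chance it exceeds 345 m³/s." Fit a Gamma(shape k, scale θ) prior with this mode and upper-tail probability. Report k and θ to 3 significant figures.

Gamma(k,θ) with k>1 has mode (k−1)θ, so θ = 226/(k−1).
Need P(X < 345) = 0.9 with θ tied to k this way. Start at k = 2, θ = 226: P(X<345) ≈ 0.451.
Too low — raise k to concentrate. Iterating converges to k ≈ 11.4.
Then θ = 226/(11.4−1) ≈ 21.7.

k ≈ 11.4, θ ≈ 21.7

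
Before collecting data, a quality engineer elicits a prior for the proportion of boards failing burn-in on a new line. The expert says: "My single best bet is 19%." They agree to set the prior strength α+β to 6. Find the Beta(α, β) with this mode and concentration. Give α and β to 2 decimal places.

For α,β > 1 the Beta mode is (α−1)/(α+β−2). With α+β = 6, the mode is (α−1)/4.
Set (α−1)/4 = 0.19 → α = 1 + 0.19·4 = 1.76.
β = 6 − α = 4.24.

α = 1.76, β = 4.24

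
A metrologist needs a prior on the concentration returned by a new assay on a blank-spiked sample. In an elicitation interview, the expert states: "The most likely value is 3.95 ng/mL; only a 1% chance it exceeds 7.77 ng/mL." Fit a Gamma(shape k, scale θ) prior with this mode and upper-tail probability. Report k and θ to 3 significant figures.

Gamma(k,θ) with k>1 has mode (k−1)θ, so θ = 3.95/(k−1).
Need P(X < 7.77) = 0.99 with θ tied to k this way. Start at k = 2, θ = 3.95: P(X<7.77) ≈ 0.585.
Too low — raise k to concentrate. Iterating converges to k ≈ 11.8.
Then θ = 3.95/(11.8−1) ≈ 0.367.

k ≈ 11.8, θ ≈ 0.367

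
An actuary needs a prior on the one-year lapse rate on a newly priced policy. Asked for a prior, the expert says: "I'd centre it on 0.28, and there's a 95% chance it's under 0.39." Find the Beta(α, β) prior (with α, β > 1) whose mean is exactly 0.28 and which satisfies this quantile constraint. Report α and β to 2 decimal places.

With mean 0.28 fixed, write α = 0.28s, β = 0.72s where s = α+β.
Need P(θ < 0.39) = 0.95 under Beta(0.28s, 0.72s). Normal approximation: (q−m)/√(m(1−m)/s) ≈ z_{0.95} = 1.64, so s ≈ 0.28·0.72·(1.64)²/(0.39−0.28)² = 45.1.
At s = 45.1: P(θ<0.39) ≈ 0.944. Adjusting to match 0.95 gives s ≈ 48.56.
So α = 0.28·48.56 ≈ 13.60, β = 0.72·48.56 ≈ 34.96.

α ≈ 13.60, β ≈ 34.96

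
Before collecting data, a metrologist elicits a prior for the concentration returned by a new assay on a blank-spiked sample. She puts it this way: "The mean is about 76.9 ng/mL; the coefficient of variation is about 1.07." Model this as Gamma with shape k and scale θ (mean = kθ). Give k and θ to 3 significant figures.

k ≈ 0.873, θ ≈ 88

For Gamma(k, scale θ): mean = kθ, variance = kθ², so CV = 1/√k.
CV = 1.07, hence k = 1/CV² = 0.873.
Then θ = mean/k = 76.9/0.873 = 88.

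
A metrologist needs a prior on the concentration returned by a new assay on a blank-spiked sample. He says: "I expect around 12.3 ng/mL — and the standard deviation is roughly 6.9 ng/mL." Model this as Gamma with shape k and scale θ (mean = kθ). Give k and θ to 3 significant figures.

k ≈ 3.18, θ ≈ 3.87

For Gamma(k, scale θ): mean = kθ, variance = kθ², so CV = 1/√k.
CV = SD/mean = 6.9/12.3 = 0.561, hence k = 1/CV² = 3.18.
Then θ = mean/k = 12.3/3.18 = 3.87.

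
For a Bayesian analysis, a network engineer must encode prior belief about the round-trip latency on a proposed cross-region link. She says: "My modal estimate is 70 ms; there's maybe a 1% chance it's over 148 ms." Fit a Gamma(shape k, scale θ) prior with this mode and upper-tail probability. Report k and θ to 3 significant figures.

Gamma(k,θ) with k>1 has mode (k−1)θ, so θ = 70/(k−1).
Need P(X < 148) = 0.99 with θ tied to k this way. Start at k = 2, θ = 70: P(X<148) ≈ 0.624.
Too low — raise k to concentrate. Iterating converges to k ≈ 9.67.
Then θ = 70/(9.67−1) ≈ 8.08.

k ≈ 9.67, θ ≈ 8.08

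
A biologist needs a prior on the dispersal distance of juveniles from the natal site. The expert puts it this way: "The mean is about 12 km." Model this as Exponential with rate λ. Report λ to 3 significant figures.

λ ≈ 0.0833

Exponential mean = 1/λ, so λ = 1/12.0 = 0.0833.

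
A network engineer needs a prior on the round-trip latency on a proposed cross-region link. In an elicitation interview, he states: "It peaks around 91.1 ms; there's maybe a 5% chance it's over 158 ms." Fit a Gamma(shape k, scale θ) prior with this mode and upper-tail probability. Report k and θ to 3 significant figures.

Gamma(k,θ) with k>1 has mode (k−1)θ, so θ = 91.1/(k−1).
Need P(X < 158) = 0.95 with θ tied to k this way. Start at k = 2, θ = 91.1: P(X<158) ≈ 0.517.
Too low — raise k to concentrate. Iterating converges to k ≈ 10.2.
Then θ = 91.1/(10.2−1) ≈ 9.9.

k ≈ 10.2, θ ≈ 9.9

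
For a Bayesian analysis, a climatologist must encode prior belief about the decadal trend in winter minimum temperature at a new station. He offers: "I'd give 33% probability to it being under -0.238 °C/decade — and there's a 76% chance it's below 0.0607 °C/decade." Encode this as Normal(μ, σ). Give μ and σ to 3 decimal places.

μ = -0.123, σ = 0.261

For Normal(μ,σ), the p-quantile is μ + z_p·σ. Here z_{0.33} = -0.4399, z_{0.76} = 0.7063.
So -0.238 = μ − 0.4399σ and 0.0607 = μ + 0.7063σ.
Subtracting: σ = (0.0607 − -0.238)/(0.7063 − (-0.4399)) = 0.261.
Then μ = -0.238 − (-0.4399)·0.261 = -0.123.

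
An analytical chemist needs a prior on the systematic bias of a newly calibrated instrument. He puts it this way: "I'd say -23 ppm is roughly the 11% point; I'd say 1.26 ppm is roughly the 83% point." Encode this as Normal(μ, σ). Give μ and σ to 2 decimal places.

For Normal(μ,σ), the p-quantile is μ + z_p·σ. Here z_{0.11} = -1.227, z_{0.83} = 0.9542.
So -23 = μ − 1.227σ and 1.26 = μ + 0.9542σ.
Subtracting: σ = (1.26 − -23)/(0.9542 − (-1.227)) = 11.12.
Then μ = -23 − (-1.227)·11.12 = -9.35.

μ = -9.35, σ = 11.12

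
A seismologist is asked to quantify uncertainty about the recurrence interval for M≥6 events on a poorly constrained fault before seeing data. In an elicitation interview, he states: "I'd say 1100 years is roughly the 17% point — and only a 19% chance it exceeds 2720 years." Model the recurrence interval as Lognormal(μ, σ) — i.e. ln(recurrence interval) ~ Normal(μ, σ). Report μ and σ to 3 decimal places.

If T ~ Lognormal(μ,σ) then ln T ~ Normal(μ,σ), so the p-quantile of ln T is μ + z_p·σ.
ln(1100) = 7.003 and ln(2720) = 7.908; z_{0.17} = -0.9542, z_{0.81} = 0.8779.
σ = (7.908 − 7.003)/(0.8779 − (-0.9542)) = 0.494.
μ = 7.003 − (-0.9542)·0.494 = 7.475.

μ ≈ 7.475, σ ≈ 0.494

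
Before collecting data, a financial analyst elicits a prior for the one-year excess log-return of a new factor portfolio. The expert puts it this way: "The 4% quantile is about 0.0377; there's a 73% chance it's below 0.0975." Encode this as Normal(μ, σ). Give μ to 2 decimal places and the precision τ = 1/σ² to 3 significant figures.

For Normal(μ,σ), the p-quantile is μ + z_p·σ. Here z_{0.04} = -1.751, z_{0.73} = 0.6128.
So 0.0377 = μ − 1.751σ and 0.0975 = μ + 0.6128σ.
Subtracting: σ = (0.0975 − 0.0377)/(0.6128 − (-1.751)) = 0.03.
Then μ = 0.0377 − (-1.751)·0.03 = 0.08.
Precision τ = 1/σ² = 1/0.0253² = 1560.

μ = 0.08, τ = 1560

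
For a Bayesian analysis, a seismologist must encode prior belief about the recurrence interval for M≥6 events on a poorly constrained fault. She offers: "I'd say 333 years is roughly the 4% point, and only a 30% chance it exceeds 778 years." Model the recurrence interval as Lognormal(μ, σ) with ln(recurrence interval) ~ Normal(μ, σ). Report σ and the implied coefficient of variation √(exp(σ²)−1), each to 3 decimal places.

If T ~ Lognormal(μ,σ) then ln T ~ Normal(μ,σ), so the p-quantile of ln T is μ + z_p·σ.
ln(333) = 5.808 and ln(778) = 6.657; z_{0.04} = -1.751, z_{0.7} = 0.5244.
σ = (6.657 − 5.808)/(0.5244 − (-1.751)) = 0.373.
μ = 5.808 − (-1.751)·0.373 = 6.461.
CV = √(exp(σ²)−1) = √(exp(0.1391)−1) = 0.386.

σ ≈ 0.373, CV ≈ 0.386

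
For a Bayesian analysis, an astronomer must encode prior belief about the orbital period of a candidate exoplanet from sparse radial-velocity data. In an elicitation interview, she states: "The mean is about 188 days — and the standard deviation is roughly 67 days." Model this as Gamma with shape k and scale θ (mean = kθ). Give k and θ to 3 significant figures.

k ≈ 7.87, θ ≈ 23.9

For Gamma(k, scale θ): mean = kθ, variance = kθ², so CV = 1/√k.
CV = SD/mean = 67/188 = 0.3564, hence k = 1/CV² = 7.87.
Then θ = mean/k = 188/7.87 = 23.9.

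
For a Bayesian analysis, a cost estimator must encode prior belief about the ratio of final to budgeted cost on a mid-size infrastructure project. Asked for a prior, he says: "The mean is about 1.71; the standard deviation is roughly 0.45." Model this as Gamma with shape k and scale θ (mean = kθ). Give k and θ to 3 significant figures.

For Gamma(k, scale θ): mean = kθ, variance = kθ², so CV = 1/√k.
CV = SD/mean = 0.45/1.71 = 0.2632, hence k = 1/CV² = 14.4.
Then θ = mean/k = 1.71/14.4 = 0.118.

k ≈ 14.4, θ ≈ 0.118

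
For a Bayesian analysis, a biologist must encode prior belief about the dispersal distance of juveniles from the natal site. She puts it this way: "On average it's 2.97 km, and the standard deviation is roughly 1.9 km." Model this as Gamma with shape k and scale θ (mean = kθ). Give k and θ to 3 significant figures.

For Gamma(k, scale θ): mean = kθ, variance = kθ², so CV = 1/√k.
CV = SD/mean = 1.9/2.97 = 0.6397, hence k = 1/CV² = 2.44.
Then θ = mean/k = 2.97/2.44 = 1.22.

k ≈ 2.44, θ ≈ 1.22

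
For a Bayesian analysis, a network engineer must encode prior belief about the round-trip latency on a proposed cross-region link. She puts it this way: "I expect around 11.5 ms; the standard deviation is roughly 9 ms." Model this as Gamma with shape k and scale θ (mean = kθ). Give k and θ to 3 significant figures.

k ≈ 1.63, θ ≈ 7.04

For Gamma(k, scale θ): mean = kθ, variance = kθ², so CV = 1/√k.
CV = SD/mean = 9/11.5 = 0.7826, hence k = 1/CV² = 1.63.
Then θ = mean/k = 11.5/1.63 = 7.04.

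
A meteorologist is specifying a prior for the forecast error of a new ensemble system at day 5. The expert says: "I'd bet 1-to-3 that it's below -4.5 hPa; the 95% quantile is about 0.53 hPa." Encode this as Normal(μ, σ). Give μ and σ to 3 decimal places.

μ = -3.037, σ = 2.169

The p-quantile of Normal(μ,σ) is μ + z_p·σ, with z_{0.25} = -0.6745 and z_{0.95} = 1.645.
Eliminate σ: μ = (z₂·x₁ − z₁·x₂)/(z₂ − z₁) = (1.645·-4.5 − (-0.6745)·0.53)/2.319 = -3.037.
Then σ = (x₂ − x₁)/(z₂ − z₁) = (0.53 − -4.5)/2.319 = 2.169.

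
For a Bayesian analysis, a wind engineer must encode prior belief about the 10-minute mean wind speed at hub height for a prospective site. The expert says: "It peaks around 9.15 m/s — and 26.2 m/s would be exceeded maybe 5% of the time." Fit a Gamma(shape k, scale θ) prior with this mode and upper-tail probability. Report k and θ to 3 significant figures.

k ≈ 3.41, θ ≈ 3.8

Gamma(k,θ) with k>1 has mode (k−1)θ, so θ = 9.15/(k−1).
Need P(X < 26.2) = 0.95 with θ tied to k this way. Start at k = 2, θ = 9.15: P(X<26.2) ≈ 0.779.
Too low — raise k to concentrate. Iterating converges to k ≈ 3.41.
Then θ = 9.15/(3.41−1) ≈ 3.8.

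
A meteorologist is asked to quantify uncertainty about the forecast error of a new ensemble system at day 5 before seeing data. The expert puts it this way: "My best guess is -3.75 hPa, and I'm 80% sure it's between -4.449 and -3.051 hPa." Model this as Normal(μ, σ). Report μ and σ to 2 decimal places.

μ = -3.75, σ = 0.55

A symmetric 80% interval runs μ ± z·σ with z = 1.282.
Half-width = 0.699, so σ = 0.699/1.282 = 0.55.
μ is the stated best guess, -3.75.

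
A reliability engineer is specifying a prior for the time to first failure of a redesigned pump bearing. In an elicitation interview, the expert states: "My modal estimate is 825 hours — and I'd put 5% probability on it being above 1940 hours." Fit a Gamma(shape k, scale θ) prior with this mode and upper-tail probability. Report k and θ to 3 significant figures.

k ≈ 4.74, θ ≈ 221

Gamma(k,θ) with k>1 has mode (k−1)θ, so θ = 825/(k−1).
Need P(X < 1940) = 0.95 with θ tied to k this way. Start at k = 2, θ = 825: P(X<1940) ≈ 0.681.
Too low — raise k to concentrate. Iterating converges to k ≈ 4.74.
Then θ = 825/(4.74−1) ≈ 221.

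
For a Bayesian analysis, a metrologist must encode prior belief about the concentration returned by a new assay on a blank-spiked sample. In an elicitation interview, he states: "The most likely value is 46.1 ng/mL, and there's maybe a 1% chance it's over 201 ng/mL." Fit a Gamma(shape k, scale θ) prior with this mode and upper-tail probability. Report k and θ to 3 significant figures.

k ≈ 2.88, θ ≈ 24.5

Gamma(k,θ) with k>1 has mode (k−1)θ, so θ = 46.1/(k−1).
Need P(X < 201) = 0.99 with θ tied to k this way. Start at k = 2, θ = 46.1: P(X<201) ≈ 0.932.
Too low — raise k to concentrate. Iterating converges to k ≈ 2.88.
Then θ = 46.1/(2.88−1) ≈ 24.5.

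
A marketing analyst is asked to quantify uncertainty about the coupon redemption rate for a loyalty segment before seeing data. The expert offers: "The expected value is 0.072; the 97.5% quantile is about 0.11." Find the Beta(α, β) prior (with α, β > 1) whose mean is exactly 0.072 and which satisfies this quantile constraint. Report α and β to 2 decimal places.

With mean 0.072 fixed, write α = 0.072s, β = 0.928s where s = α+β.
Need P(θ < 0.11) = 0.975 under Beta(0.072s, 0.928s). Normal approximation: (q−m)/√(m(1−m)/s) ≈ z_{0.975} = 1.96, so s ≈ 0.072·0.928·(1.96)²/(0.11−0.072)² = 177.7.
At s = 177.7: P(θ<0.11) ≈ 0.964. Adjusting to match 0.975 gives s ≈ 215.46.
So α = 0.072·215.46 ≈ 15.51, β = 0.928·215.46 ≈ 199.95.

α ≈ 15.51, β ≈ 199.95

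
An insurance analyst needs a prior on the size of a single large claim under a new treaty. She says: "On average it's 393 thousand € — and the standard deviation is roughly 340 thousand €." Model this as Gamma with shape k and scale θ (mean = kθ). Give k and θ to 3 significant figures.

For Gamma(k, scale θ): mean = kθ, variance = kθ², so CV = 1/√k.
CV = SD/mean = 340/393 = 0.8651, hence k = 1/CV² = 1.34.
Then θ = mean/k = 393/1.34 = 294.

k ≈ 1.34, θ ≈ 294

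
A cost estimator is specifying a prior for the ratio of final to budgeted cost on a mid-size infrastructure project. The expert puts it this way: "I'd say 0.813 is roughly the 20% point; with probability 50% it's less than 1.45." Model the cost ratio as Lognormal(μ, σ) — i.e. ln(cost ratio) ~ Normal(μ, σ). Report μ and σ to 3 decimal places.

μ ≈ 0.372, σ ≈ 0.687

If T ~ Lognormal(μ,σ) then ln T ~ Normal(μ,σ), so the p-quantile of ln T is μ + z_p·σ.
ln(0.813) = -0.207 and ln(1.45) = 0.3716; z_{0.2} = -0.8416, z_{0.5} = 0.
σ = (0.3716 − -0.207)/(0 − (-0.8416)) = 0.687.
μ = -0.207 − (-0.8416)·0.687 = 0.372.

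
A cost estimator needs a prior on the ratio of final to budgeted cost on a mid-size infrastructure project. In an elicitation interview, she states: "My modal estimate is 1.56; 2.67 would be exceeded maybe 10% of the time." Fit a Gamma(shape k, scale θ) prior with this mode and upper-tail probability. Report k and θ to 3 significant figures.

Gamma(k,θ) with k>1 has mode (k−1)θ, so θ = 1.56/(k−1).
Need P(X < 2.67) = 0.9 with θ tied to k this way. Start at k = 2, θ = 1.56: P(X<2.67) ≈ 0.510.
Too low — raise k to concentrate. Iterating converges to k ≈ 7.56.
Then θ = 1.56/(7.56−1) ≈ 0.238.

k ≈ 7.56, θ ≈ 0.238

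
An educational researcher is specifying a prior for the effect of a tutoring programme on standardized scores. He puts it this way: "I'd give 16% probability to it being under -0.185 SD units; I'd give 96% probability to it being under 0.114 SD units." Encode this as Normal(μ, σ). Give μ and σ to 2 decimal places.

For Normal(μ,σ), the p-quantile is μ + z_p·σ. Here z_{0.16} = -0.9945, z_{0.96} = 1.751.
So -0.185 = μ − 0.9945σ and 0.114 = μ + 1.751σ.
Subtracting: σ = (0.114 − -0.185)/(1.751 − (-0.9945)) = 0.11.
Then μ = -0.185 − (-0.9945)·0.11 = -0.08.

μ = -0.08, σ = 0.11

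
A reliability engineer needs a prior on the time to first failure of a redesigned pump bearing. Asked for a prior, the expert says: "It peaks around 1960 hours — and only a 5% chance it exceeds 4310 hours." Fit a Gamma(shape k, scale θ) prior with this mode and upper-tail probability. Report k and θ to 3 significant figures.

k ≈ 5.43, θ ≈ 442

Gamma(k,θ) with k>1 has mode (k−1)θ, so θ = 1960/(k−1).
Need P(X < 4310) = 0.95 with θ tied to k this way. Start at k = 2, θ = 1960: P(X<4310) ≈ 0.645.
Too low — raise k to concentrate. Iterating converges to k ≈ 5.43.
Then θ = 1960/(5.43−1) ≈ 442.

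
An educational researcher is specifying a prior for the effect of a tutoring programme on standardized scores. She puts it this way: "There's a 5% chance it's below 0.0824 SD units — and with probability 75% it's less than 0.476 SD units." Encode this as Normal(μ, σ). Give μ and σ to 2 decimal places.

μ = 0.36, σ = 0.17

For Normal(μ,σ), the p-quantile is μ + z_p·σ. Here z_{0.05} = -1.645, z_{0.75} = 0.6745.
So 0.0824 = μ − 1.645σ and 0.476 = μ + 0.6745σ.
Subtracting: σ = (0.476 − 0.0824)/(0.6745 − (-1.645)) = 0.17.
Then μ = 0.0824 − (-1.645)·0.17 = 0.36.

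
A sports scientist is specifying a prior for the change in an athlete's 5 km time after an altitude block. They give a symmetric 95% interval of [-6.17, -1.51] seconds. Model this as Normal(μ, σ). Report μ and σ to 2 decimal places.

A symmetric 95% interval runs μ ± z·σ with z = 1.96.
Half-width = 2.33, so σ = 2.33/1.96 = 1.19.
μ is the interval midpoint, -3.84.

μ = -3.84, σ = 1.19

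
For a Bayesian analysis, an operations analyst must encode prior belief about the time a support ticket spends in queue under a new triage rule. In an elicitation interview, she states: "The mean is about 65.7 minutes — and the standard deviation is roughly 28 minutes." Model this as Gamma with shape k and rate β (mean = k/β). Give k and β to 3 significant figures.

k ≈ 5.51, β ≈ 0.0838

For Gamma(k, rate β): mean = k/β, variance = k/β², so CV = 1/√k.
CV = SD/mean = 28/65.7 = 0.4262, hence k = 1/CV² = 5.51.
Then β = k/mean = 5.51/65.7 = 0.0838.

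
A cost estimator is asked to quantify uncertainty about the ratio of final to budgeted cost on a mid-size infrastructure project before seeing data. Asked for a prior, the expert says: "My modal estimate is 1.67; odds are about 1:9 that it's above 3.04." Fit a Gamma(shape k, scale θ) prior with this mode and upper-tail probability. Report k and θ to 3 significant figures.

Gamma(k,θ) with k>1 has mode (k−1)θ, so θ = 1.67/(k−1).
Need P(X < 3.04) = 0.9 with θ tied to k this way. Start at k = 2, θ = 1.67: P(X<3.04) ≈ 0.543.
Too low — raise k to concentrate. Iterating converges to k ≈ 6.31.
Then θ = 1.67/(6.31−1) ≈ 0.314.

k ≈ 6.31, θ ≈ 0.314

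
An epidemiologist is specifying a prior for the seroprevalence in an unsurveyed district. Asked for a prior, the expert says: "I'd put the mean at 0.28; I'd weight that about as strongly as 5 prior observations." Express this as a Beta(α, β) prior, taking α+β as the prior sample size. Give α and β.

Under the effective-sample-size interpretation, Beta(α, β) has prior mean α/(α+β) and prior sample size α+β.
So α+β = 5 and α/(α+β) = 0.28, giving α = 0.28·5 = 1.4 and β = 5 − 1.4 = 3.6.

α = 1.4, β = 3.6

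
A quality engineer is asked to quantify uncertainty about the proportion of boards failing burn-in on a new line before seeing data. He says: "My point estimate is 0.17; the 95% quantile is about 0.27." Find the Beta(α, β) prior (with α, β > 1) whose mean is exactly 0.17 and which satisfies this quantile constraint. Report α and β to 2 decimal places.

α ≈ 7.49, β ≈ 36.57

With mean 0.17 fixed, write α = 0.17s, β = 0.83s where s = α+β.
Need P(θ < 0.27) = 0.95 under Beta(0.17s, 0.83s). Normal approximation: (q−m)/√(m(1−m)/s) ≈ z_{0.95} = 1.64, so s ≈ 0.17·0.83·(1.64)²/(0.27−0.17)² = 38.2.
At s = 38.2: P(θ<0.27) ≈ 0.938. Adjusting to match 0.95 gives s ≈ 44.06.
So α = 0.17·44.06 ≈ 7.49, β = 0.83·44.06 ≈ 36.57.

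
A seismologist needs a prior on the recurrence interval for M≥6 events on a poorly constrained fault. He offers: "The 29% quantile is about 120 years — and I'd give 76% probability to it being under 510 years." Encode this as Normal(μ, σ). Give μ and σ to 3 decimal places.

μ = 291.328, σ = 309.601

For Normal(μ,σ), the p-quantile is μ + z_p·σ. Here z_{0.29} = -0.5534, z_{0.76} = 0.7063.
So 120 = μ − 0.5534σ and 510 = μ + 0.7063σ.
Subtracting: σ = (510 − 120)/(0.7063 − (-0.5534)) = 309.601.
Then μ = 120 − (-0.5534)·309.601 = 291.328.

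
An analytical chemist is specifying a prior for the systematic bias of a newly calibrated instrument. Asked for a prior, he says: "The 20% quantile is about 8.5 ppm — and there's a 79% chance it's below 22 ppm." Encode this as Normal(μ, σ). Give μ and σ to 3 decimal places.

For Normal(μ,σ), the p-quantile is μ + z_p·σ. Here z_{0.2} = -0.8416, z_{0.79} = 0.8064.
So 8.5 = μ − 0.8416σ and 22 = μ + 0.8064σ.
Subtracting: σ = (22 − 8.5)/(0.8064 − (-0.8416)) = 8.192.
Then μ = 8.5 − (-0.8416)·8.192 = 15.394.

μ = 15.394, σ = 8.192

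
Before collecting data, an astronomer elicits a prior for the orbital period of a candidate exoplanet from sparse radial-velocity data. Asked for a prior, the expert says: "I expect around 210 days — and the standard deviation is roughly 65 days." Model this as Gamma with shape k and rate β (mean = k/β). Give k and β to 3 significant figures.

For Gamma(k, rate β): mean = k/β, variance = k/β², so CV = 1/√k.
CV = SD/mean = 65/210 = 0.3095, hence k = 1/CV² = 10.4.
Then β = k/mean = 10.4/210 = 0.0497.

k ≈ 10.4, β ≈ 0.0497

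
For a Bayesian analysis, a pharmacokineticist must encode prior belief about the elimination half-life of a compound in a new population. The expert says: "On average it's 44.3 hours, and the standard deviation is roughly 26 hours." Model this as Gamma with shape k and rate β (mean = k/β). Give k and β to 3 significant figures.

k ≈ 2.9, β ≈ 0.0655

For Gamma(k, rate β): mean = k/β, variance = k/β², so CV = 1/√k.
CV = SD/mean = 26/44.3 = 0.5869, hence k = 1/CV² = 2.9.
Then β = k/mean = 2.9/44.3 = 0.0655.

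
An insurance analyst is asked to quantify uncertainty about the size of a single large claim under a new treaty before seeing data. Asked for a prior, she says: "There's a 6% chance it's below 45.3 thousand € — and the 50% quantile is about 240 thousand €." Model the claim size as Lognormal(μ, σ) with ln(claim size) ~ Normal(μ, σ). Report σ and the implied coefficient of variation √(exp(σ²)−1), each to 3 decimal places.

If T ~ Lognormal(μ,σ) then ln T ~ Normal(μ,σ), so the p-quantile of ln T is μ + z_p·σ.
ln(45.3) = 3.813 and ln(240) = 5.481; z_{0.06} = -1.555, z_{0.5} = 0.
σ = (5.481 − 3.813)/(0 − (-1.555)) = 1.072.
μ = 3.813 − (-1.555)·1.072 = 5.481.
CV = √(exp(σ²)−1) = √(exp(1.1500)−1) = 1.469.

σ ≈ 1.072, CV ≈ 1.469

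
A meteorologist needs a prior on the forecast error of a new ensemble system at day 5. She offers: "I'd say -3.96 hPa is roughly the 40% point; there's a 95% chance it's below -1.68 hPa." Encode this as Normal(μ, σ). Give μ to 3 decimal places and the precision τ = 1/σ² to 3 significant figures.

μ = -3.656, τ = 0.693

The p-quantile of Normal(μ,σ) is μ + z_p·σ, with z_{0.4} = -0.2533 and z_{0.95} = 1.645.
Eliminate σ: μ = (z₂·x₁ − z₁·x₂)/(z₂ − z₁) = (1.645·-3.96 − (-0.2533)·-1.68)/1.898 = -3.656.
Then σ = (x₂ − x₁)/(z₂ − z₁) = (-1.68 − -3.96)/1.898 = 1.201.
Precision τ = 1/σ² = 1/1.201² = 0.693.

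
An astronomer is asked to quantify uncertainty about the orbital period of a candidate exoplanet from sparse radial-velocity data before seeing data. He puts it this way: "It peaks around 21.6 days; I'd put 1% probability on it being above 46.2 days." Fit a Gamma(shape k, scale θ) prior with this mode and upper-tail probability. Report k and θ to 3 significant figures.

Gamma(k,θ) with k>1 has mode (k−1)θ, so θ = 21.6/(k−1).
Need P(X < 46.2) = 0.99 with θ tied to k this way. Start at k = 2, θ = 21.6: P(X<46.2) ≈ 0.630.
Too low — raise k to concentrate. Iterating converges to k ≈ 9.39.
Then θ = 21.6/(9.39−1) ≈ 2.58.

k ≈ 9.39, θ ≈ 2.58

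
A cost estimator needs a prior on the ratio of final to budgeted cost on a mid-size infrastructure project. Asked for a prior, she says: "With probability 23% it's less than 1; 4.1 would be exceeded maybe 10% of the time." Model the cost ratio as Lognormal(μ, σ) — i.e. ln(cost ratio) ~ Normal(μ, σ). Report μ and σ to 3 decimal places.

μ ≈ 0.516, σ ≈ 0.698

If T ~ Lognormal(μ,σ) then ln T ~ Normal(μ,σ), so the p-quantile of ln T is μ + z_p·σ.
ln(1) = 0 and ln(4.1) = 1.411; z_{0.23} = -0.7388, z_{0.9} = 1.282.
σ = (1.411 − 0)/(1.282 − (-0.7388)) = 0.698.
μ = 0 − (-0.7388)·0.698 = 0.516.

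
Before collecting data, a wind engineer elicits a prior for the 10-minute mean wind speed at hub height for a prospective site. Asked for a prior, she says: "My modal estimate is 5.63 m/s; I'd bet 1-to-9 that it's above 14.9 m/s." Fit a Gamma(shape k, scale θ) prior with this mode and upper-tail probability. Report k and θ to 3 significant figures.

Gamma(k,θ) with k>1 has mode (k−1)θ, so θ = 5.63/(k−1).
Need P(X < 14.9) = 0.9 with θ tied to k this way. Start at k = 2, θ = 5.63: P(X<14.9) ≈ 0.741.
Too low — raise k to concentrate. Iterating converges to k ≈ 3.02.
Then θ = 5.63/(3.02−1) ≈ 2.78.

k ≈ 3.02, θ ≈ 2.78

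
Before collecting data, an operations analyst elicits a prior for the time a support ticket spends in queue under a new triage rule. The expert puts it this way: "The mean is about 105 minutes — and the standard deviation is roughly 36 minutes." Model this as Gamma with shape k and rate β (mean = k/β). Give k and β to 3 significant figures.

k ≈ 8.51, β ≈ 0.081

For Gamma(k, rate β): mean = k/β, variance = k/β², so CV = 1/√k.
CV = SD/mean = 36/105 = 0.3429, hence k = 1/CV² = 8.51.
Then β = k/mean = 8.51/105 = 0.081.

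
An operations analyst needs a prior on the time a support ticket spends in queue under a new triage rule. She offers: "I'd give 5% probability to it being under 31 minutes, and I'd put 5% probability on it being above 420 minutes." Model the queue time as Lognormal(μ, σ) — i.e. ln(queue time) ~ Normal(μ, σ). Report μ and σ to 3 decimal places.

If T ~ Lognormal(μ,σ) then ln T ~ Normal(μ,σ), so the p-quantile of ln T is μ + z_p·σ.
ln(31) = 3.434 and ln(420) = 6.04; z_{0.05} = -1.645, z_{0.95} = 1.645.
σ = (6.04 − 3.434)/(1.645 − (-1.645)) = 0.792.
μ = 3.434 − (-1.645)·0.792 = 4.737.

μ ≈ 4.737, σ ≈ 0.792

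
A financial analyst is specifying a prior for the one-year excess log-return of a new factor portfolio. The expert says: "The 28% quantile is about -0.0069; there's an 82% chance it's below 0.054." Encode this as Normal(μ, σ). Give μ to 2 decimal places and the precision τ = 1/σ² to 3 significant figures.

For Normal(μ,σ), the p-quantile is μ + z_p·σ. Here z_{0.28} = -0.5828, z_{0.82} = 0.9154.
So -0.0069 = μ − 0.5828σ and 0.054 = μ + 0.9154σ.
Subtracting: σ = (0.054 − -0.0069)/(0.9154 − (-0.5828)) = 0.04.
Then μ = -0.0069 − (-0.5828)·0.04 = 0.02.
Precision τ = 1/σ² = 1/0.04065² = 605.

μ = 0.02, τ = 605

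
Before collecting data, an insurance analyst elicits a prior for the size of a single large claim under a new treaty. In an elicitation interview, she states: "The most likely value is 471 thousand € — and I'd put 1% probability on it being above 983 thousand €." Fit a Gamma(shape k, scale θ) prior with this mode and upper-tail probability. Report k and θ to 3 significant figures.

Gamma(k,θ) with k>1 has mode (k−1)θ, so θ = 471/(k−1).
Need P(X < 983) = 0.99 with θ tied to k this way. Start at k = 2, θ = 471: P(X<983) ≈ 0.617.
Too low — raise k to concentrate. Iterating converges to k ≈ 10.
Then θ = 471/(10−1) ≈ 52.3.

k ≈ 10, θ ≈ 52.3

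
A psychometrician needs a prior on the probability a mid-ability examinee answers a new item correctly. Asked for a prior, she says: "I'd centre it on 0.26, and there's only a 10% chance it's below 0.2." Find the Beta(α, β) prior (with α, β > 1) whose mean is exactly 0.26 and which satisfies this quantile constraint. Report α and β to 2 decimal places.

With mean 0.26 fixed, write α = 0.26s, β = 0.74s where s = α+β.
Need P(θ < 0.2) = 0.1 under Beta(0.26s, 0.74s). Normal approximation: (q−m)/√(m(1−m)/s) ≈ z_{0.1} = -1.28, so s ≈ 0.26·0.74·(-1.28)²/(0.2−0.26)² = 87.8.
At s = 87.8: P(θ<0.2) ≈ 0.094. Adjusting to match 0.1 gives s ≈ 83.54.
So α = 0.26·83.54 ≈ 21.72, β = 0.74·83.54 ≈ 61.82.

α ≈ 21.72, β ≈ 61.82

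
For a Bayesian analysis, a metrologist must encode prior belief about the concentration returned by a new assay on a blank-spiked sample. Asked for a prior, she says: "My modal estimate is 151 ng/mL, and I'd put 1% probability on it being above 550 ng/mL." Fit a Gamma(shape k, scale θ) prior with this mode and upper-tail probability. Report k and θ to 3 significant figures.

k ≈ 3.57, θ ≈ 58.9

Gamma(k,θ) with k>1 has mode (k−1)θ, so θ = 151/(k−1).
Need P(X < 550) = 0.99 with θ tied to k this way. Start at k = 2, θ = 151: P(X<550) ≈ 0.878.
Too low — raise k to concentrate. Iterating converges to k ≈ 3.57.
Then θ = 151/(3.57−1) ≈ 58.9.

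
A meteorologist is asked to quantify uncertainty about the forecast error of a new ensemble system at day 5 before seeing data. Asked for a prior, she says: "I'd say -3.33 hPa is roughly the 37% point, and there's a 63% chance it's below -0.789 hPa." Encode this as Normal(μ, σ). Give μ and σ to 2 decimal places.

For Normal(μ,σ), the p-quantile is μ + z_p·σ. Here z_{0.37} = -0.3319, z_{0.63} = 0.3319.
So -3.33 = μ − 0.3319σ and -0.789 = μ + 0.3319σ.
Subtracting: σ = (-0.789 − -3.33)/(0.3319 − (-0.3319)) = 3.83.
Then μ = -3.33 − (-0.3319)·3.83 = -2.06.

μ = -2.06, σ = 3.83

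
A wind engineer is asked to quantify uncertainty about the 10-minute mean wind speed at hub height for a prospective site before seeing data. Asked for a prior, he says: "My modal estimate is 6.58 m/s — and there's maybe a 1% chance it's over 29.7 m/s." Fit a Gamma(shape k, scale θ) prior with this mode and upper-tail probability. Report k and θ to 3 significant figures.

k ≈ 2.78, θ ≈ 3.7

Gamma(k,θ) with k>1 has mode (k−1)θ, so θ = 6.58/(k−1).
Need P(X < 29.7) = 0.99 with θ tied to k this way. Start at k = 2, θ = 6.58: P(X<29.7) ≈ 0.940.
Too low — raise k to concentrate. Iterating converges to k ≈ 2.78.
Then θ = 6.58/(2.78−1) ≈ 3.7.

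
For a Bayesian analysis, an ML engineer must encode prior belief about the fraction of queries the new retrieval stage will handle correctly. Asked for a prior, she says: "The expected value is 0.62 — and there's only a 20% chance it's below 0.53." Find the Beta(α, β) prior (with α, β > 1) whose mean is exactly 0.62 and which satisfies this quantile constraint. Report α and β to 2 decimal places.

α ≈ 12.50, β ≈ 7.66

With mean 0.62 fixed, write α = 0.62s, β = 0.38s where s = α+β.
Need P(θ < 0.53) = 0.2 under Beta(0.62s, 0.38s). Normal approximation: (q−m)/√(m(1−m)/s) ≈ z_{0.2} = -0.842, so s ≈ 0.62·0.38·(-0.842)²/(0.53−0.62)² = 20.6.
At s = 20.6: P(θ<0.53) ≈ 0.198. Adjusting to match 0.2 gives s ≈ 20.17.
So α = 0.62·20.17 ≈ 12.50, β = 0.38·20.17 ≈ 7.66.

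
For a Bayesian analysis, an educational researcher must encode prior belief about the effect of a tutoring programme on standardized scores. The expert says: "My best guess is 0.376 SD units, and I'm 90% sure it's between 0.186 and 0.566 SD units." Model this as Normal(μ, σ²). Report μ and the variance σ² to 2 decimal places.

μ = 0.38, σ² = 0.01

A symmetric 90% interval runs μ ± z·σ with z = 1.645.
Half-width = 0.19, so σ = 0.19/1.645 = 0.116 and σ² = 0.01.
μ is the stated best guess, 0.38.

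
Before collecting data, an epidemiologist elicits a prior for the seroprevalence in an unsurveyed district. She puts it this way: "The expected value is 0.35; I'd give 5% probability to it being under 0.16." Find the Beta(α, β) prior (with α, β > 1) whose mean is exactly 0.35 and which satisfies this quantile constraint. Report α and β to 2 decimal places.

α ≈ 4.89, β ≈ 9.09

With mean 0.35 fixed, write α = 0.35s, β = 0.65s where s = α+β.
Need P(θ < 0.16) = 0.05 under Beta(0.35s, 0.65s). Normal approximation: (q−m)/√(m(1−m)/s) ≈ z_{0.05} = -1.64, so s ≈ 0.35·0.65·(-1.64)²/(0.16−0.35)² = 17.1.
At s = 17.1: P(θ<0.16) ≈ 0.033. Adjusting to match 0.05 gives s ≈ 13.98.
So α = 0.35·13.98 ≈ 4.89, β = 0.65·13.98 ≈ 9.09.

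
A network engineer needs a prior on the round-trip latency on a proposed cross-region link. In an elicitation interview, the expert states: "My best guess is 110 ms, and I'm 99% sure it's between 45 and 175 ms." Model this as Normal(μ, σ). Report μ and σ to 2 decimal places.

μ = 110.00, σ = 25.23

A symmetric 99% interval runs μ ± z·σ with z = 2.576.
Half-width = 65, so σ = 65/2.576 = 25.23.
μ is the stated best guess, 110.00.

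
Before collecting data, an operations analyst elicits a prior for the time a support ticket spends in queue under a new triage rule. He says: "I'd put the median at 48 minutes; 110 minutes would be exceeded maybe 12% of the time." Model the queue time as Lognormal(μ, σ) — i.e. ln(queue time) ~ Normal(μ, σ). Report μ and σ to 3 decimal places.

If T ~ Lognormal(μ,σ) then ln T ~ Normal(μ,σ), so the p-quantile of ln T is μ + z_p·σ.
ln(48) = 3.871 and ln(110) = 4.7; z_{0.5} = 0, z_{0.88} = 1.175.
σ = (4.7 − 3.871)/(1.175 − (0)) = 0.706.
μ = 3.871 − (0)·0.706 = 3.871.

μ ≈ 3.871, σ ≈ 0.706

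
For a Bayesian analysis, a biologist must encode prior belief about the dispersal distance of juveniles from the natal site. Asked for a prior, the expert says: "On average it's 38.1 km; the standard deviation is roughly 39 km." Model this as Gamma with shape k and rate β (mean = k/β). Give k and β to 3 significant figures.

For Gamma(k, rate β): mean = k/β, variance = k/β², so CV = 1/√k.
CV = SD/mean = 39/38.1 = 1.024, hence k = 1/CV² = 0.954.
Then β = k/mean = 0.954/38.1 = 0.025.

k ≈ 0.954, β ≈ 0.025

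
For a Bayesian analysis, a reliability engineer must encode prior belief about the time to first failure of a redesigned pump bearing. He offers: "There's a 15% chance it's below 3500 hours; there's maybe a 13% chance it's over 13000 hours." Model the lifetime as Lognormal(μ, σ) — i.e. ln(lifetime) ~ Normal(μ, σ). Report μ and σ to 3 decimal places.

If T ~ Lognormal(μ,σ) then ln T ~ Normal(μ,σ), so the p-quantile of ln T is μ + z_p·σ.
ln(3500) = 8.161 and ln(13000) = 9.473; z_{0.15} = -1.036, z_{0.87} = 1.126.
σ = (9.473 − 8.161)/(1.126 − (-1.036)) = 0.607.
μ = 8.161 − (-1.036)·0.607 = 8.789.

μ ≈ 8.789, σ ≈ 0.607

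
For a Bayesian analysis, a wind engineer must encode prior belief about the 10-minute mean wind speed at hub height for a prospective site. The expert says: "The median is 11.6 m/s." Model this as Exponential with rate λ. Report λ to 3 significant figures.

λ ≈ 0.0598

Exponential median = ln 2 / λ, so λ = ln 2 / 11.6 = 0.0598.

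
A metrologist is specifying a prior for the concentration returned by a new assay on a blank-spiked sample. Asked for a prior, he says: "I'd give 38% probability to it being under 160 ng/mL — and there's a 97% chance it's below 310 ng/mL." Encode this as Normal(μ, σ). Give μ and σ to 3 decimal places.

The p-quantile of Normal(μ,σ) is μ + z_p·σ, with z_{0.38} = -0.3055 and z_{0.97} = 1.881.
Eliminate σ: μ = (z₂·x₁ − z₁·x₂)/(z₂ − z₁) = (1.881·160 − (-0.3055)·310)/2.186 = 180.959.
Then σ = (x₂ − x₁)/(z₂ − z₁) = (310 − 160)/2.186 = 68.610.

μ = 180.959, σ = 68.610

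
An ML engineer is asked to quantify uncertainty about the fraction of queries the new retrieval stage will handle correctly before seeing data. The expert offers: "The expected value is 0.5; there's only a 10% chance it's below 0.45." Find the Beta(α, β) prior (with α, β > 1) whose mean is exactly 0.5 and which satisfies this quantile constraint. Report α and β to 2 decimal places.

α ≈ 81.96, β ≈ 81.96

With mean 0.5 fixed, write α = 0.5s, β = 0.5s where s = α+β.
Need P(θ < 0.45) = 0.1 under Beta(0.5s, 0.5s). Normal approximation: (q−m)/√(m(1−m)/s) ≈ z_{0.1} = -1.28, so s ≈ 0.5·0.5·(-1.28)²/(0.45−0.5)² = 164.2.
At s = 164.2: P(θ<0.45) ≈ 0.100. Adjusting to match 0.1 gives s ≈ 163.91.
So α = 0.5·163.91 ≈ 81.96, β = 0.5·163.91 ≈ 81.96.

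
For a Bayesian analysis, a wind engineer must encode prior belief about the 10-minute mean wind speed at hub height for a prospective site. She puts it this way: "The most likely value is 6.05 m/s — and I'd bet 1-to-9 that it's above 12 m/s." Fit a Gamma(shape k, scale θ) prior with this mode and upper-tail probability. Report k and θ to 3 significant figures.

Gamma(k,θ) with k>1 has mode (k−1)θ, so θ = 6.05/(k−1).
Need P(X < 12) = 0.9 with θ tied to k this way. Start at k = 2, θ = 6.05: P(X<12) ≈ 0.590.
Too low — raise k to concentrate. Iterating converges to k ≈ 5.09.
Then θ = 6.05/(5.09−1) ≈ 1.48.

k ≈ 5.09, θ ≈ 1.48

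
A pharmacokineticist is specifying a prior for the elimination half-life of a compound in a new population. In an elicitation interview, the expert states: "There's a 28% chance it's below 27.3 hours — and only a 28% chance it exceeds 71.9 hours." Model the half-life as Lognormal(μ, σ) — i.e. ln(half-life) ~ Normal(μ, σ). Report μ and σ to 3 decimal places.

If T ~ Lognormal(μ,σ) then ln T ~ Normal(μ,σ), so the p-quantile of ln T is μ + z_p·σ.
ln(27.3) = 3.307 and ln(71.9) = 4.275; z_{0.28} = -0.5828, z_{0.72} = 0.5828.
σ = (4.275 − 3.307)/(0.5828 − (-0.5828)) = 0.831.
μ = 3.307 − (-0.5828)·0.831 = 3.791.

μ ≈ 3.791, σ ≈ 0.831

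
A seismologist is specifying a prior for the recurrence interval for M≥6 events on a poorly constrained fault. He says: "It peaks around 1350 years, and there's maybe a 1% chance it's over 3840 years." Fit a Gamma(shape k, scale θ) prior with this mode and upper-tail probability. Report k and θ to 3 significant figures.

Gamma(k,θ) with k>1 has mode (k−1)θ, so θ = 1350/(k−1).
Need P(X < 3840) = 0.99 with θ tied to k this way. Start at k = 2, θ = 1350: P(X<3840) ≈ 0.776.
Too low — raise k to concentrate. Iterating converges to k ≈ 5.17.
Then θ = 1350/(5.17−1) ≈ 324.

k ≈ 5.17, θ ≈ 324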